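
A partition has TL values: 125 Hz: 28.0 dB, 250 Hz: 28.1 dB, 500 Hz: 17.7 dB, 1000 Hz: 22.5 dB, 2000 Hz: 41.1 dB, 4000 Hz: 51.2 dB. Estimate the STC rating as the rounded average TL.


Given TL values at each frequency:
  125 Hz: 28.0 dB
  250 Hz: 28.1 dB
  500 Hz: 17.7 dB
  1000 Hz: 22.5 dB
  2000 Hz: 41.1 dB
  4000 Hz: 51.2 dB
Formula: STC ~ round(average of TL values)
Sum = 28.0 + 28.1 + 17.7 + 22.5 + 41.1 + 51.2 = 188.6
Average = 188.6 / 6 = 31.43
Rounded: 31

31


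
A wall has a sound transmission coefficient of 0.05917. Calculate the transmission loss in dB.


Given values:
  tau = 0.05917
Formula: TL = 10 * log10(1 / tau)
Compute 1 / tau = 1 / 0.05917 = 16.9005
Compute log10(16.9005) = 1.2279
TL = 10 * 1.2279 = 12.28

12.28 dB


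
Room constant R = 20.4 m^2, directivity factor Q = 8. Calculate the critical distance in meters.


Given values:
  R = 20.4 m^2, Q = 8
Formula: d_c = 0.141 * sqrt(Q * R)
Compute Q * R = 8 * 20.4 = 163.2
Compute sqrt(163.2) = 12.775
d_c = 0.141 * 12.775 = 1.801

1.801 m


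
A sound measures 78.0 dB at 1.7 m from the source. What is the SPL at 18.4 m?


Given values:
  SPL1 = 78.0 dB, r1 = 1.7 m, r2 = 18.4 m
Formula: SPL2 = SPL1 - 20 * log10(r2 / r1)
Compute ratio: r2 / r1 = 18.4 / 1.7 = 10.8235
Compute log10: log10(10.8235) = 1.034368
Compute drop: 20 * 1.034368 = 20.6874
SPL2 = 78.0 - 20.6874 = 57.31

57.31 dB


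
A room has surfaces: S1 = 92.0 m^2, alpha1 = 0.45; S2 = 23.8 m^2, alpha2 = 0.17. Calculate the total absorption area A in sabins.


Given surfaces:
  Surface 1: 92.0 * 0.45 = 41.4
  Surface 2: 23.8 * 0.17 = 4.046
Formula: A = sum(Si * alpha_i)
A = 41.4 + 4.046
A = 45.45

45.45 sabins


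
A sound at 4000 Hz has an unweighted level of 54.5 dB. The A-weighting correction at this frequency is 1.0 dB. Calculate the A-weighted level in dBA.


Given values:
  SPL = 54.5 dB
  A-weighting at 4000 Hz = 1.0 dB
Formula: L_A = SPL + A_weight
L_A = 54.5 + (1.0)
L_A = 55.5

55.5 dBA


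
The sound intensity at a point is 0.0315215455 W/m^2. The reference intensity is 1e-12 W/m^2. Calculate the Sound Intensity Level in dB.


Given values:
  I = 0.0315215455 W/m^2
  I_ref = 1e-12 W/m^2
Formula: SIL = 10 * log10(I / I_ref)
Compute ratio: I / I_ref = 31521545500
Compute log10: log10(31521545500) = 10.498608
Multiply: SIL = 10 * 10.498608 = 104.99

104.99 dB


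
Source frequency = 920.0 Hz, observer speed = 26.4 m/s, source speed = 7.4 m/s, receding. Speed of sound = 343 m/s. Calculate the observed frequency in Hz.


Given values:
  f_s = 920.0 Hz, v_o = 26.4 m/s, v_s = 7.4 m/s
  Direction: receding
Formula: f_o = f_s * (c - v_o) / (c + v_s)
Numerator: c - v_o = 343 - 26.4 = 316.6
Denominator: c + v_s = 343 + 7.4 = 350.4
f_o = 920.0 * 316.6 / 350.4 = 831.26

831.26 Hz


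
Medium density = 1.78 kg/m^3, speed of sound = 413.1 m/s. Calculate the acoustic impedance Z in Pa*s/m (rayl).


Given values:
  rho = 1.78 kg/m^3
  c = 413.1 m/s
Formula: Z = rho * c
Z = 1.78 * 413.1
Z = 735.32

735.32 rayl


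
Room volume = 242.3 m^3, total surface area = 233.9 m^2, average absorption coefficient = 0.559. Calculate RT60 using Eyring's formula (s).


Given values:
  V = 242.3 m^3, S = 233.9 m^2, alpha = 0.559
Formula: RT60 = 0.161 * V / (-S * ln(1 - alpha))
Compute ln(1 - 0.559) = ln(0.441) = -0.81871
Denominator: -233.9 * -0.81871 = 191.4963
Numerator: 0.161 * 242.3 = 39.0103
RT60 = 39.0103 / 191.4963 = 0.204

0.204 s


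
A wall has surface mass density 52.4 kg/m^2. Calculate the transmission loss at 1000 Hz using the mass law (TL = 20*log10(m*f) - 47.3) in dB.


Given values:
  m = 52.4 kg/m^2, f = 1000 Hz
Formula: TL = 20 * log10(m * f) - 47.3
Compute m * f = 52.4 * 1000 = 52400.0
Compute log10(52400.0) = 4.719331
Compute 20 * 4.719331 = 94.3866
TL = 94.3866 - 47.3 = 47.09

47.09 dB


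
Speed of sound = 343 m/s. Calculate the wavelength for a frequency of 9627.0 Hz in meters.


Given values:
  c = 343 m/s, f = 9627.0 Hz
Formula: lambda = c / f
lambda = 343 / 9627.0
lambda = 0.0356

0.0356 m


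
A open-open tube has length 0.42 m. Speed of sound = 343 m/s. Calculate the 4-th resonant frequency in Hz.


Given values:
  Tube type: open-open, L = 0.42 m, c = 343 m/s, n = 4
Formula: f_n = n * c / (2 * L)
Compute 2 * L = 2 * 0.42 = 0.84
f = 4 * 343 / 0.84
f = 1633.33

1633.33 Hz


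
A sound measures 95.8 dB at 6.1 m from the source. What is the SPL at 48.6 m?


Given values:
  SPL1 = 95.8 dB, r1 = 6.1 m, r2 = 48.6 m
Formula: SPL2 = SPL1 - 20 * log10(r2 / r1)
Compute ratio: r2 / r1 = 48.6 / 6.1 = 7.9672
Compute log10: log10(7.9672) = 0.901306
Compute drop: 20 * 0.901306 = 18.0261
SPL2 = 95.8 - 18.0261 = 77.77

77.77 dB


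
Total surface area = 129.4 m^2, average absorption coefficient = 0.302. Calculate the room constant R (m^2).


Given values:
  S = 129.4 m^2, alpha = 0.302
Formula: R = S * alpha / (1 - alpha)
Numerator: 129.4 * 0.302 = 39.0788
Denominator: 1 - 0.302 = 0.698
R = 39.0788 / 0.698 = 55.99

55.99 m^2


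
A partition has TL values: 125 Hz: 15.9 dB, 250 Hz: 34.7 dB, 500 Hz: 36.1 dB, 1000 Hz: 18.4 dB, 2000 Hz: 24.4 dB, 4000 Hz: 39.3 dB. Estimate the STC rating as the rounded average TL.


Given TL values at each frequency:
  125 Hz: 15.9 dB
  250 Hz: 34.7 dB
  500 Hz: 36.1 dB
  1000 Hz: 18.4 dB
  2000 Hz: 24.4 dB
  4000 Hz: 39.3 dB
Formula: STC ~ round(average of TL values)
Sum = 15.9 + 34.7 + 36.1 + 18.4 + 24.4 + 39.3 = 168.8
Average = 168.8 / 6 = 28.13
Rounded: 28

28


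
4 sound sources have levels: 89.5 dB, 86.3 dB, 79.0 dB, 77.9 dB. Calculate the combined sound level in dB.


Formula: L_total = 10 * log10( sum(10^(Li/10)) )
  Source 1: 10^(89.5/10) = 891250938.1337
  Source 2: 10^(86.3/10) = 426579518.8016
  Source 3: 10^(79.0/10) = 79432823.4724
  Source 4: 10^(77.9/10) = 61659500.1861
Sum of linear values = 1458922780.5938
L_total = 10 * log10(1458922780.5938) = 91.64

91.64 dB


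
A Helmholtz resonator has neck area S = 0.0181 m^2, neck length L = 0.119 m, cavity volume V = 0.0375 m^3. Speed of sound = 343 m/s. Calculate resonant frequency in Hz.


Given values:
  S = 0.0181 m^2, L = 0.119 m, V = 0.0375 m^3, c = 343 m/s
Formula: f = (c / (2*pi)) * sqrt(S / (V * L))
Compute V * L = 0.0375 * 0.119 = 0.0044625
Compute S / (V * L) = 0.0181 / 0.0044625 = 4.056
Compute sqrt(4.056) = 2.013951
Compute c / (2*pi) = 343 / 6.283185 = 54.590148
f = 54.590148 * 2.013951 = 109.94

109.94 Hz


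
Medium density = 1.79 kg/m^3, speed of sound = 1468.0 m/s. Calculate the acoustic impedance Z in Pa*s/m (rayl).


Given values:
  rho = 1.79 kg/m^3
  c = 1468.0 m/s
Formula: Z = rho * c
Z = 1.79 * 1468.0
Z = 2627.72

2627.72 rayl


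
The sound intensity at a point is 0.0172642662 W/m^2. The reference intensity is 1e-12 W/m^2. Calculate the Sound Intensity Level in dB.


Given values:
  I = 0.0172642662 W/m^2
  I_ref = 1e-12 W/m^2
Formula: SIL = 10 * log10(I / I_ref)
Compute ratio: I / I_ref = 17264266200
Compute log10: log10(17264266200) = 10.237148
Multiply: SIL = 10 * 10.237148 = 102.37

102.37 dB


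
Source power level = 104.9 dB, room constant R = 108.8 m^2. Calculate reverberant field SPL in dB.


Given values:
  Lw = 104.9 dB, R = 108.8 m^2
Formula: SPL = Lw + 10 * log10(4 / R)
Compute 4 / R = 4 / 108.8 = 0.036765
Compute 10 * log10(0.036765) = -14.3457
SPL = 104.9 + (-14.3457) = 90.55

90.55 dB


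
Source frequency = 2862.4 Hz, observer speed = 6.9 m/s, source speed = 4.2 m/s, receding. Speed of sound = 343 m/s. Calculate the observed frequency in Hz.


Given values:
  f_s = 2862.4 Hz, v_o = 6.9 m/s, v_s = 4.2 m/s
  Direction: receding
Formula: f_o = f_s * (c - v_o) / (c + v_s)
Numerator: c - v_o = 343 - 6.9 = 336.1
Denominator: c + v_s = 343 + 4.2 = 347.2
f_o = 2862.4 * 336.1 / 347.2 = 2770.89

2770.89 Hz


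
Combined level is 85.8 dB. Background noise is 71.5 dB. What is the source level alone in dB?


Given values:
  L_total = 85.8 dB, L_bg = 71.5 dB
Formula: L_source = 10 * log10(10^(L_total/10) - 10^(L_bg/10))
Convert to linear:
  10^(85.8/10) = 380189396.3206
  10^(71.5/10) = 14125375.4462
Difference: 380189396.3206 - 14125375.4462 = 366064020.8744
L_source = 10 * log10(366064020.8744) = 85.64

85.64 dB


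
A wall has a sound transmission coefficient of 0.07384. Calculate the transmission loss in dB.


Given values:
  tau = 0.07384
Formula: TL = 10 * log10(1 / tau)
Compute 1 / tau = 1 / 0.07384 = 13.5428
Compute log10(13.5428) = 1.131708
TL = 10 * 1.131708 = 11.32

11.32 dB


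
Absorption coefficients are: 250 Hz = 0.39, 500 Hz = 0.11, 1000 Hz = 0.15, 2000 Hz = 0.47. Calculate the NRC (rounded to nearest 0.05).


Given values:
  a_250 = 0.39, a_500 = 0.11
  a_1000 = 0.15, a_2000 = 0.47
Formula: NRC = (a250 + a500 + a1000 + a2000) / 4
Sum = 0.39 + 0.11 + 0.15 + 0.47 = 1.12
NRC = 1.12 / 4 = 0.28
Rounded to nearest 0.05: 0.3

0.3


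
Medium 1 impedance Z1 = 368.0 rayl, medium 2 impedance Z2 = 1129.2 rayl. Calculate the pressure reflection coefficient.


Given values:
  Z1 = 368.0 rayl, Z2 = 1129.2 rayl
Formula: R = (Z2 - Z1) / (Z2 + Z1)
Numerator: Z2 - Z1 = 1129.2 - 368.0 = 761.2
Denominator: Z2 + Z1 = 1129.2 + 368.0 = 1497.2
R = 761.2 / 1497.2 = 0.5084

0.5084


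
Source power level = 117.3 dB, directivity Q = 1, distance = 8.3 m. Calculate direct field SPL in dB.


Given values:
  Lw = 117.3 dB, Q = 1, r = 8.3 m
Formula: SPL = Lw + 10 * log10(Q / (4 * pi * r^2))
Compute 4 * pi * r^2 = 4 * pi * 8.3^2 = 865.6973
Compute Q / denom = 1 / 865.6973 = 0.00115514
Compute 10 * log10(0.00115514) = -29.3737
SPL = 117.3 + (-29.3737) = 87.93

87.93 dB


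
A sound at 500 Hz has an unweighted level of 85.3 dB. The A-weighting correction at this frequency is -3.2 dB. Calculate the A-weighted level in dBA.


Given values:
  SPL = 85.3 dB
  A-weighting at 500 Hz = -3.2 dB
Formula: L_A = SPL + A_weight
L_A = 85.3 + (-3.2)
L_A = 82.1

82.1 dBA


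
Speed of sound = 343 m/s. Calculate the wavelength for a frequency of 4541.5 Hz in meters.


Given values:
  c = 343 m/s, f = 4541.5 Hz
Formula: lambda = c / f
lambda = 343 / 4541.5
lambda = 0.0755

0.0755 m


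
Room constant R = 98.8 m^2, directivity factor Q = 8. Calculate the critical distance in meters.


Given values:
  R = 98.8 m^2, Q = 8
Formula: d_c = 0.141 * sqrt(Q * R)
Compute Q * R = 8 * 98.8 = 790.4
Compute sqrt(790.4) = 28.1141
d_c = 0.141 * 28.1141 = 3.964

3.964 m


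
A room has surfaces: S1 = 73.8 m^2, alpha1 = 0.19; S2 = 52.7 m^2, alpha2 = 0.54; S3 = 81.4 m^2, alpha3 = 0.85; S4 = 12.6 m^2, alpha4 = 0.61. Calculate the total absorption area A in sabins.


Given surfaces:
  Surface 1: 73.8 * 0.19 = 14.022
  Surface 2: 52.7 * 0.54 = 28.458
  Surface 3: 81.4 * 0.85 = 69.19
  Surface 4: 12.6 * 0.61 = 7.686
Formula: A = sum(Si * alpha_i)
A = 14.022 + 28.458 + 69.19 + 7.686
A = 119.36

119.36 sabins


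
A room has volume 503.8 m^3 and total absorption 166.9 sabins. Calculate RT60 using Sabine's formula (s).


Given values:
  V = 503.8 m^3
  A = 166.9 sabins
Formula: RT60 = 0.161 * V / A
Numerator: 0.161 * 503.8 = 81.1118
RT60 = 81.1118 / 166.9 = 0.486

0.486 s


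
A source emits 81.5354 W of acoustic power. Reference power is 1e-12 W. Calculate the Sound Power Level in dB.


Given values:
  W = 81.5354 W
  W_ref = 1e-12 W
Formula: SWL = 10 * log10(W / W_ref)
Compute ratio: W / W_ref = 81535400000000
Compute log10: log10(81535400000000) = 13.911346
Multiply: SWL = 10 * 13.911346 = 139.11

139.11 dB


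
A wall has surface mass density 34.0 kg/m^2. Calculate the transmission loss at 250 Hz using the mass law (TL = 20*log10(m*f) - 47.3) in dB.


Given values:
  m = 34.0 kg/m^2, f = 250 Hz
Formula: TL = 20 * log10(m * f) - 47.3
Compute m * f = 34.0 * 250 = 8500.0
Compute log10(8500.0) = 3.929419
Compute 20 * 3.929419 = 78.5884
TL = 78.5884 - 47.3 = 31.29

31.29 dB


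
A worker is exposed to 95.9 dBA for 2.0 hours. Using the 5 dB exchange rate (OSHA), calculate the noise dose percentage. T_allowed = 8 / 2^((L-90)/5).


Given values:
  L = 95.9 dBA, T = 2.0 hours
Formula: T_allowed = 8 / 2^((L - 90) / 5)
Compute exponent: (95.9 - 90) / 5 = 1.18
Compute 2^(1.18) = 2.265768
T_allowed = 8 / 2.265768 = 3.530812 hours
Dose = (T / T_allowed) * 100
Dose = (2.0 / 3.530812) * 100 = 56.64

56.64 %


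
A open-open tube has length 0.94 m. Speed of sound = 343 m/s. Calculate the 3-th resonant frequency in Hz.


Given values:
  Tube type: open-open, L = 0.94 m, c = 343 m/s, n = 3
Formula: f_n = n * c / (2 * L)
Compute 2 * L = 2 * 0.94 = 1.88
f = 3 * 343 / 1.88
f = 547.34

547.34 Hz


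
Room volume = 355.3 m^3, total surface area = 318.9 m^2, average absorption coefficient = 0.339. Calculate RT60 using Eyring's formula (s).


Given values:
  V = 355.3 m^3, S = 318.9 m^2, alpha = 0.339
Formula: RT60 = 0.161 * V / (-S * ln(1 - alpha))
Compute ln(1 - 0.339) = ln(0.661) = -0.414001
Denominator: -318.9 * -0.414001 = 132.0249
Numerator: 0.161 * 355.3 = 57.2033
RT60 = 57.2033 / 132.0249 = 0.433

0.433 s


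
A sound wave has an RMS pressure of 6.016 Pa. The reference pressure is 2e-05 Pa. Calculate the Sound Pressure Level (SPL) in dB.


Given values:
  p = 6.016 Pa
  p_ref = 2e-05 Pa
Formula: SPL = 20 * log10(p / p_ref)
Compute ratio: p / p_ref = 6.016 / 2e-05 = 300800
Compute log10: log10(300800) = 5.478278
Multiply: SPL = 20 * 5.478278 = 109.57

109.57 dB


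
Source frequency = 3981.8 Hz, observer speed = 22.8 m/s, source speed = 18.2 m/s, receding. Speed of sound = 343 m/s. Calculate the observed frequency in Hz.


Given values:
  f_s = 3981.8 Hz, v_o = 22.8 m/s, v_s = 18.2 m/s
  Direction: receding
Formula: f_o = f_s * (c - v_o) / (c + v_s)
Numerator: c - v_o = 343 - 22.8 = 320.2
Denominator: c + v_s = 343 + 18.2 = 361.2
f_o = 3981.8 * 320.2 / 361.2 = 3529.82

3529.82 Hz


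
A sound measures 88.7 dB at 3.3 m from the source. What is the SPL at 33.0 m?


Given values:
  SPL1 = 88.7 dB, r1 = 3.3 m, r2 = 33.0 m
Formula: SPL2 = SPL1 - 20 * log10(r2 / r1)
Compute ratio: r2 / r1 = 33.0 / 3.3 = 10.0
Compute log10: log10(10.0) = 1.0
Compute drop: 20 * 1.0 = 20.0
SPL2 = 88.7 - 20.0 = 68.7

68.7 dB


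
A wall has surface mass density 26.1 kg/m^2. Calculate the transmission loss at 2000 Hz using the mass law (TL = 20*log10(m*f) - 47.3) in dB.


Given values:
  m = 26.1 kg/m^2, f = 2000 Hz
Formula: TL = 20 * log10(m * f) - 47.3
Compute m * f = 26.1 * 2000 = 52200.0
Compute log10(52200.0) = 4.717671
Compute 20 * 4.717671 = 94.3534
TL = 94.3534 - 47.3 = 47.05

47.05 dB


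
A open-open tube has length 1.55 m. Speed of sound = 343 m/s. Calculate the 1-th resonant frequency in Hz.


Given values:
  Tube type: open-open, L = 1.55 m, c = 343 m/s, n = 1
Formula: f_n = n * c / (2 * L)
Compute 2 * L = 2 * 1.55 = 3.1
f = 1 * 343 / 3.1
f = 110.65

110.65 Hz


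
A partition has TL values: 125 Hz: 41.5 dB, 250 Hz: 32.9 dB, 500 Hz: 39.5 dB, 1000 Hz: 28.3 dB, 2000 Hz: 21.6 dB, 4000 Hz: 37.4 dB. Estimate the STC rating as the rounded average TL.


Given TL values at each frequency:
  125 Hz: 41.5 dB
  250 Hz: 32.9 dB
  500 Hz: 39.5 dB
  1000 Hz: 28.3 dB
  2000 Hz: 21.6 dB
  4000 Hz: 37.4 dB
Formula: STC ~ round(average of TL values)
Sum = 41.5 + 32.9 + 39.5 + 28.3 + 21.6 + 37.4 = 201.2
Average = 201.2 / 6 = 33.53
Rounded: 34

34


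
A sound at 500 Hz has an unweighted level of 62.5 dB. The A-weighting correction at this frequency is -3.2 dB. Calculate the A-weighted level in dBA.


Given values:
  SPL = 62.5 dB
  A-weighting at 500 Hz = -3.2 dB
Formula: L_A = SPL + A_weight
L_A = 62.5 + (-3.2)
L_A = 59.3

59.3 dBA


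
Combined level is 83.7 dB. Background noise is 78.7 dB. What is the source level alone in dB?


Given values:
  L_total = 83.7 dB, L_bg = 78.7 dB
Formula: L_source = 10 * log10(10^(L_total/10) - 10^(L_bg/10))
Convert to linear:
  10^(83.7/10) = 234422881.532
  10^(78.7/10) = 74131024.1301
Difference: 234422881.532 - 74131024.1301 = 160291857.4019
L_source = 10 * log10(160291857.4019) = 82.05

82.05 dB


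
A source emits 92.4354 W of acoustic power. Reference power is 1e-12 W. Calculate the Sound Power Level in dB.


Given values:
  W = 92.4354 W
  W_ref = 1e-12 W
Formula: SWL = 10 * log10(W / W_ref)
Compute ratio: W / W_ref = 92435400000000
Compute log10: log10(92435400000000) = 13.965838
Multiply: SWL = 10 * 13.965838 = 139.66

139.66 dB


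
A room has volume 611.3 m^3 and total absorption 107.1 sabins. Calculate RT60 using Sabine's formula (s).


Given values:
  V = 611.3 m^3
  A = 107.1 sabins
Formula: RT60 = 0.161 * V / A
Numerator: 0.161 * 611.3 = 98.4193
RT60 = 98.4193 / 107.1 = 0.919

0.919 s


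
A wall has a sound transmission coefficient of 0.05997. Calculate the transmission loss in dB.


Given values:
  tau = 0.05997
Formula: TL = 10 * log10(1 / tau)
Compute 1 / tau = 1 / 0.05997 = 16.675
Compute log10(16.675) = 1.222066
TL = 10 * 1.222066 = 12.22

12.22 dB


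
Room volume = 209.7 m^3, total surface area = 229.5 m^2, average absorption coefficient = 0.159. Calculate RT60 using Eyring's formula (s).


Given values:
  V = 209.7 m^3, S = 229.5 m^2, alpha = 0.159
Formula: RT60 = 0.161 * V / (-S * ln(1 - alpha))
Compute ln(1 - 0.159) = ln(0.841) = -0.173164
Denominator: -229.5 * -0.173164 = 39.7411
Numerator: 0.161 * 209.7 = 33.7617
RT60 = 33.7617 / 39.7411 = 0.85

0.85 s


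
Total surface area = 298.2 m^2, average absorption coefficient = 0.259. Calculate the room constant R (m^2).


Given values:
  S = 298.2 m^2, alpha = 0.259
Formula: R = S * alpha / (1 - alpha)
Numerator: 298.2 * 0.259 = 77.2338
Denominator: 1 - 0.259 = 0.741
R = 77.2338 / 0.741 = 104.23

104.23 m^2


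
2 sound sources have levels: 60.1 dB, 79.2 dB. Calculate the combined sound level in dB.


Formula: L_total = 10 * log10( sum(10^(Li/10)) )
  Source 1: 10^(60.1/10) = 1023292.9923
  Source 2: 10^(79.2/10) = 83176377.1103
Sum of linear values = 84199670.1026
L_total = 10 * log10(84199670.1026) = 79.25

79.25 dB


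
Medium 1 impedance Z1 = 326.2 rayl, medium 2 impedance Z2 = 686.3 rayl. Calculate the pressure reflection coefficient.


Given values:
  Z1 = 326.2 rayl, Z2 = 686.3 rayl
Formula: R = (Z2 - Z1) / (Z2 + Z1)
Numerator: Z2 - Z1 = 686.3 - 326.2 = 360.1
Denominator: Z2 + Z1 = 686.3 + 326.2 = 1012.5
R = 360.1 / 1012.5 = 0.3557

0.3557


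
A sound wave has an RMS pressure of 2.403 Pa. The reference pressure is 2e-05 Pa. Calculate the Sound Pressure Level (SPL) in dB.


Given values:
  p = 2.403 Pa
  p_ref = 2e-05 Pa
Formula: SPL = 20 * log10(p / p_ref)
Compute ratio: p / p_ref = 2.403 / 2e-05 = 120150
Compute log10: log10(120150) = 5.079724
Multiply: SPL = 20 * 5.079724 = 101.59

101.59 dB


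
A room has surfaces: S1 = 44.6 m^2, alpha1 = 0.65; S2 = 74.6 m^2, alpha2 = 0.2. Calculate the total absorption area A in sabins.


Given surfaces:
  Surface 1: 44.6 * 0.65 = 28.99
  Surface 2: 74.6 * 0.2 = 14.92
Formula: A = sum(Si * alpha_i)
A = 28.99 + 14.92
A = 43.91

43.91 sabins


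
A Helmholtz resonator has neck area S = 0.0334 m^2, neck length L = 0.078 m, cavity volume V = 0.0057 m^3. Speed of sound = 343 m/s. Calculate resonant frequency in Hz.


Given values:
  S = 0.0334 m^2, L = 0.078 m, V = 0.0057 m^3, c = 343 m/s
Formula: f = (c / (2*pi)) * sqrt(S / (V * L))
Compute V * L = 0.0057 * 0.078 = 0.0004446
Compute S / (V * L) = 0.0334 / 0.0004446 = 75.1237
Compute sqrt(75.1237) = 8.667393
Compute c / (2*pi) = 343 / 6.283185 = 54.590148
f = 54.590148 * 8.667393 = 473.15

473.15 Hz


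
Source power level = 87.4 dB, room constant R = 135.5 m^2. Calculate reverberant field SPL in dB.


Given values:
  Lw = 87.4 dB, R = 135.5 m^2
Formula: SPL = Lw + 10 * log10(4 / R)
Compute 4 / R = 4 / 135.5 = 0.02952
Compute 10 * log10(0.02952) = -15.2988
SPL = 87.4 + (-15.2988) = 72.1

72.1 dB


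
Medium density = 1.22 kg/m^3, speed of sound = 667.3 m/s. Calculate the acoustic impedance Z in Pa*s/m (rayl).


Given values:
  rho = 1.22 kg/m^3
  c = 667.3 m/s
Formula: Z = rho * c
Z = 1.22 * 667.3
Z = 814.11

814.11 rayl


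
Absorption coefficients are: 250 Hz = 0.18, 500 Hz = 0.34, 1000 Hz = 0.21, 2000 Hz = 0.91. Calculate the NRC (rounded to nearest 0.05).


Given values:
  a_250 = 0.18, a_500 = 0.34
  a_1000 = 0.21, a_2000 = 0.91
Formula: NRC = (a250 + a500 + a1000 + a2000) / 4
Sum = 0.18 + 0.34 + 0.21 + 0.91 = 1.64
NRC = 1.64 / 4 = 0.41
Rounded to nearest 0.05: 0.4

0.4


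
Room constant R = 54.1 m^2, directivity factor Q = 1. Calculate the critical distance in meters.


Given values:
  R = 54.1 m^2, Q = 1
Formula: d_c = 0.141 * sqrt(Q * R)
Compute Q * R = 1 * 54.1 = 54.1
Compute sqrt(54.1) = 7.3553
d_c = 0.141 * 7.3553 = 1.037

1.037 m


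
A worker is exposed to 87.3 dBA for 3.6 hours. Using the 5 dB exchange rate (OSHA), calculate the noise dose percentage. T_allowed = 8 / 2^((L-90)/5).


Given values:
  L = 87.3 dBA, T = 3.6 hours
Formula: T_allowed = 8 / 2^((L - 90) / 5)
Compute exponent: (87.3 - 90) / 5 = -0.54
Compute 2^(-0.54) = 0.687771
T_allowed = 8 / 0.687771 = 11.631779 hours
Dose = (T / T_allowed) * 100
Dose = (3.6 / 11.631779) * 100 = 30.95

30.95 %


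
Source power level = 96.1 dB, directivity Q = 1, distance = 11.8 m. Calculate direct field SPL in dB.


Given values:
  Lw = 96.1 dB, Q = 1, r = 11.8 m
Formula: SPL = Lw + 10 * log10(Q / (4 * pi * r^2))
Compute 4 * pi * r^2 = 4 * pi * 11.8^2 = 1749.7414
Compute Q / denom = 1 / 1749.7414 = 0.00057151
Compute 10 * log10(0.00057151) = -32.4298
SPL = 96.1 + (-32.4298) = 63.67

63.67 dB


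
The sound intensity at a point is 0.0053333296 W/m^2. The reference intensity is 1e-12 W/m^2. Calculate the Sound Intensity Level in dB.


Given values:
  I = 0.0053333296 W/m^2
  I_ref = 1e-12 W/m^2
Formula: SIL = 10 * log10(I / I_ref)
Compute ratio: I / I_ref = 5333329600
Compute log10: log10(5333329600) = 9.726998
Multiply: SIL = 10 * 9.726998 = 97.27

97.27 dB


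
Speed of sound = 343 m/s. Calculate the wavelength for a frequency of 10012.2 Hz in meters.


Given values:
  c = 343 m/s, f = 10012.2 Hz
Formula: lambda = c / f
lambda = 343 / 10012.2
lambda = 0.0343

0.0343 m


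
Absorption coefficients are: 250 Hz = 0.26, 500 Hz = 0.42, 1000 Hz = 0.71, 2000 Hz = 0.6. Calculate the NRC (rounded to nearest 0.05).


Given values:
  a_250 = 0.26, a_500 = 0.42
  a_1000 = 0.71, a_2000 = 0.6
Formula: NRC = (a250 + a500 + a1000 + a2000) / 4
Sum = 0.26 + 0.42 + 0.71 + 0.6 = 1.99
NRC = 1.99 / 4 = 0.4975
Rounded to nearest 0.05: 0.5

0.5


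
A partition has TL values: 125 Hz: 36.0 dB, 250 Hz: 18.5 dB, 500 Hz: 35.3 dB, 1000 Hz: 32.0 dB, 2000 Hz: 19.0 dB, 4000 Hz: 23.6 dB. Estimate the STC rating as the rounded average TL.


Given TL values at each frequency:
  125 Hz: 36.0 dB
  250 Hz: 18.5 dB
  500 Hz: 35.3 dB
  1000 Hz: 32.0 dB
  2000 Hz: 19.0 dB
  4000 Hz: 23.6 dB
Formula: STC ~ round(average of TL values)
Sum = 36.0 + 18.5 + 35.3 + 32.0 + 19.0 + 23.6 = 164.4
Average = 164.4 / 6 = 27.4
Rounded: 27

27


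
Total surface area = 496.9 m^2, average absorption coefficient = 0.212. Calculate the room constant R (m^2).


Given values:
  S = 496.9 m^2, alpha = 0.212
Formula: R = S * alpha / (1 - alpha)
Numerator: 496.9 * 0.212 = 105.3428
Denominator: 1 - 0.212 = 0.788
R = 105.3428 / 0.788 = 133.68

133.68 m^2


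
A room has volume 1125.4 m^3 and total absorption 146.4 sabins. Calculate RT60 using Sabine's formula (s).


Given values:
  V = 1125.4 m^3
  A = 146.4 sabins
Formula: RT60 = 0.161 * V / A
Numerator: 0.161 * 1125.4 = 181.1894
RT60 = 181.1894 / 146.4 = 1.238

1.238 s


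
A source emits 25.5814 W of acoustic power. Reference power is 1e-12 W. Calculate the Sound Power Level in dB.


Given values:
  W = 25.5814 W
  W_ref = 1e-12 W
Formula: SWL = 10 * log10(W / W_ref)
Compute ratio: W / W_ref = 25581400000000
Compute log10: log10(25581400000000) = 13.407924
Multiply: SWL = 10 * 13.407924 = 134.08

134.08 dB


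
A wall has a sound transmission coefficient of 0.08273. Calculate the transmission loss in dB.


Given values:
  tau = 0.08273
Formula: TL = 10 * log10(1 / tau)
Compute 1 / tau = 1 / 0.08273 = 12.0875
Compute log10(12.0875) = 1.082336
TL = 10 * 1.082336 = 10.82

10.82 dB


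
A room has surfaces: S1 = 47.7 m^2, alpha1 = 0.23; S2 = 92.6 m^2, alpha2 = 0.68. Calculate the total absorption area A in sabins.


Given surfaces:
  Surface 1: 47.7 * 0.23 = 10.971
  Surface 2: 92.6 * 0.68 = 62.968
Formula: A = sum(Si * alpha_i)
A = 10.971 + 62.968
A = 73.94

73.94 sabins


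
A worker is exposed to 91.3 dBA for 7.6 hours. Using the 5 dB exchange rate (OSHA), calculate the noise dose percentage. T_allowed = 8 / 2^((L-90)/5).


Given values:
  L = 91.3 dBA, T = 7.6 hours
Formula: T_allowed = 8 / 2^((L - 90) / 5)
Compute exponent: (91.3 - 90) / 5 = 0.26
Compute 2^(0.26) = 1.197479
T_allowed = 8 / 1.197479 = 6.680702 hours
Dose = (T / T_allowed) * 100
Dose = (7.6 / 6.680702) * 100 = 113.76

113.76 %


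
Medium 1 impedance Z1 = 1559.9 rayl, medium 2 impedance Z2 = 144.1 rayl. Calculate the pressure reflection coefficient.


Given values:
  Z1 = 1559.9 rayl, Z2 = 144.1 rayl
Formula: R = (Z2 - Z1) / (Z2 + Z1)
Numerator: Z2 - Z1 = 144.1 - 1559.9 = -1415.8
Denominator: Z2 + Z1 = 144.1 + 1559.9 = 1704.0
R = -1415.8 / 1704.0 = -0.8309

-0.8309


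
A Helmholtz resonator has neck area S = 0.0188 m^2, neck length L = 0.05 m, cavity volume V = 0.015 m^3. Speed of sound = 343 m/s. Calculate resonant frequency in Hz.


Given values:
  S = 0.0188 m^2, L = 0.05 m, V = 0.015 m^3, c = 343 m/s
Formula: f = (c / (2*pi)) * sqrt(S / (V * L))
Compute V * L = 0.015 * 0.05 = 0.00075
Compute S / (V * L) = 0.0188 / 0.00075 = 25.0667
Compute sqrt(25.0667) = 5.006666
Compute c / (2*pi) = 343 / 6.283185 = 54.590148
f = 54.590148 * 5.006666 = 273.31

273.31 Hz


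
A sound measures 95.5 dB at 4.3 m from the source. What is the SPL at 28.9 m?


Given values:
  SPL1 = 95.5 dB, r1 = 4.3 m, r2 = 28.9 m
Formula: SPL2 = SPL1 - 20 * log10(r2 / r1)
Compute ratio: r2 / r1 = 28.9 / 4.3 = 6.7209
Compute log10: log10(6.7209) = 0.827427
Compute drop: 20 * 0.827427 = 16.5485
SPL2 = 95.5 - 16.5485 = 78.95

78.95 dB


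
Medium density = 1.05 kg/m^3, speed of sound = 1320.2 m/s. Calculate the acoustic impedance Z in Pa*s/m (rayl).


Given values:
  rho = 1.05 kg/m^3
  c = 1320.2 m/s
Formula: Z = rho * c
Z = 1.05 * 1320.2
Z = 1386.21

1386.21 rayl


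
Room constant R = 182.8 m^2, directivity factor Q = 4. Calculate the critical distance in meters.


Given values:
  R = 182.8 m^2, Q = 4
Formula: d_c = 0.141 * sqrt(Q * R)
Compute Q * R = 4 * 182.8 = 731.2
Compute sqrt(731.2) = 27.0407
d_c = 0.141 * 27.0407 = 3.813

3.813 m


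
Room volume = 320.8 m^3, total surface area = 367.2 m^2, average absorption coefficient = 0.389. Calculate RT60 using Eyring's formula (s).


Given values:
  V = 320.8 m^3, S = 367.2 m^2, alpha = 0.389
Formula: RT60 = 0.161 * V / (-S * ln(1 - alpha))
Compute ln(1 - 0.389) = ln(0.611) = -0.492658
Denominator: -367.2 * -0.492658 = 180.904
Numerator: 0.161 * 320.8 = 51.6488
RT60 = 51.6488 / 180.904 = 0.286

0.286 s


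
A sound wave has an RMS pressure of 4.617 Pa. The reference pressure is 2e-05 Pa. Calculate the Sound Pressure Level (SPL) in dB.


Given values:
  p = 4.617 Pa
  p_ref = 2e-05 Pa
Formula: SPL = 20 * log10(p / p_ref)
Compute ratio: p / p_ref = 4.617 / 2e-05 = 230850
Compute log10: log10(230850) = 5.36333
Multiply: SPL = 20 * 5.36333 = 107.27

107.27 dB


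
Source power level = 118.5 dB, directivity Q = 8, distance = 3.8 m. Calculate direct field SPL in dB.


Given values:
  Lw = 118.5 dB, Q = 8, r = 3.8 m
Formula: SPL = Lw + 10 * log10(Q / (4 * pi * r^2))
Compute 4 * pi * r^2 = 4 * pi * 3.8^2 = 181.4584
Compute Q / denom = 8 / 181.4584 = 0.04408724
Compute 10 * log10(0.04408724) = -13.5569
SPL = 118.5 + (-13.5569) = 104.94

104.94 dB


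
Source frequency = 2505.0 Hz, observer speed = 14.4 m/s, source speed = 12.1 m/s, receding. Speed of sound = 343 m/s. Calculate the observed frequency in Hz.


Given values:
  f_s = 2505.0 Hz, v_o = 14.4 m/s, v_s = 12.1 m/s
  Direction: receding
Formula: f_o = f_s * (c - v_o) / (c + v_s)
Numerator: c - v_o = 343 - 14.4 = 328.6
Denominator: c + v_s = 343 + 12.1 = 355.1
f_o = 2505.0 * 328.6 / 355.1 = 2318.06

2318.06 Hz


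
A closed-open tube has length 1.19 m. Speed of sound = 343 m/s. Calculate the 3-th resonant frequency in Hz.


Given values:
  Tube type: closed-open, L = 1.19 m, c = 343 m/s, n = 3
Formula: f_n = (2n - 1) * c / (4 * L)
Compute 2n - 1 = 2*3 - 1 = 5
Compute 4 * L = 4 * 1.19 = 4.76
f = 5 * 343 / 4.76
f = 360.29

360.29 Hz


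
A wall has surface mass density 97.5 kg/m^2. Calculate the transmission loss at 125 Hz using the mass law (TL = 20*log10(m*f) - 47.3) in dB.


Given values:
  m = 97.5 kg/m^2, f = 125 Hz
Formula: TL = 20 * log10(m * f) - 47.3
Compute m * f = 97.5 * 125 = 12187.5
Compute log10(12187.5) = 4.085915
Compute 20 * 4.085915 = 81.7183
TL = 81.7183 - 47.3 = 34.42

34.42 dB


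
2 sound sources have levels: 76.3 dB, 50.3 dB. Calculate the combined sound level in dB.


Formula: L_total = 10 * log10( sum(10^(Li/10)) )
  Source 1: 10^(76.3/10) = 42657951.8802
  Source 2: 10^(50.3/10) = 107151.9305
Sum of linear values = 42765103.8107
L_total = 10 * log10(42765103.8107) = 76.31

76.31 dB


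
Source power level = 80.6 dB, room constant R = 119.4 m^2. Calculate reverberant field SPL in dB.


Given values:
  Lw = 80.6 dB, R = 119.4 m^2
Formula: SPL = Lw + 10 * log10(4 / R)
Compute 4 / R = 4 / 119.4 = 0.033501
Compute 10 * log10(0.033501) = -14.7494
SPL = 80.6 + (-14.7494) = 65.85

65.85 dB


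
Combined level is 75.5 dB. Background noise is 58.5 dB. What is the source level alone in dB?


Given values:
  L_total = 75.5 dB, L_bg = 58.5 dB
Formula: L_source = 10 * log10(10^(L_total/10) - 10^(L_bg/10))
Convert to linear:
  10^(75.5/10) = 35481338.9234
  10^(58.5/10) = 707945.7844
Difference: 35481338.9234 - 707945.7844 = 34773393.139
L_source = 10 * log10(34773393.139) = 75.41

75.41 dB


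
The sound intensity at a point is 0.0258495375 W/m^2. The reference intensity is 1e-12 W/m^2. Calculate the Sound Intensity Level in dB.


Given values:
  I = 0.0258495375 W/m^2
  I_ref = 1e-12 W/m^2
Formula: SIL = 10 * log10(I / I_ref)
Compute ratio: I / I_ref = 25849537500
Compute log10: log10(25849537500) = 10.412453
Multiply: SIL = 10 * 10.412453 = 104.12

104.12 dB


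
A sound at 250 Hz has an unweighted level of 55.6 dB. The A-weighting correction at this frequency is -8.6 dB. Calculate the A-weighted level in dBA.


Given values:
  SPL = 55.6 dB
  A-weighting at 250 Hz = -8.6 dB
Formula: L_A = SPL + A_weight
L_A = 55.6 + (-8.6)
L_A = 47.0

47.0 dBA


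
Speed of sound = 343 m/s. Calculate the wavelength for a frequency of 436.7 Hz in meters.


Given values:
  c = 343 m/s, f = 436.7 Hz
Formula: lambda = c / f
lambda = 343 / 436.7
lambda = 0.7854

0.7854 m


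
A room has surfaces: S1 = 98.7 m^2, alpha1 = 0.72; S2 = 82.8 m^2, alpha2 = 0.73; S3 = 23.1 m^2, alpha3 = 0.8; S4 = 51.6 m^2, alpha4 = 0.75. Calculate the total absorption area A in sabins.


Given surfaces:
  Surface 1: 98.7 * 0.72 = 71.064
  Surface 2: 82.8 * 0.73 = 60.444
  Surface 3: 23.1 * 0.8 = 18.48
  Surface 4: 51.6 * 0.75 = 38.7
Formula: A = sum(Si * alpha_i)
A = 71.064 + 60.444 + 18.48 + 38.7
A = 188.69

188.69 sabins


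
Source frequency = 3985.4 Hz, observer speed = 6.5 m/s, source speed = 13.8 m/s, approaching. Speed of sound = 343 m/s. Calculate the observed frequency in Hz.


Given values:
  f_s = 3985.4 Hz, v_o = 6.5 m/s, v_s = 13.8 m/s
  Direction: approaching
Formula: f_o = f_s * (c + v_o) / (c - v_s)
Numerator: c + v_o = 343 + 6.5 = 349.5
Denominator: c - v_s = 343 - 13.8 = 329.2
f_o = 3985.4 * 349.5 / 329.2 = 4231.16

4231.16 Hz


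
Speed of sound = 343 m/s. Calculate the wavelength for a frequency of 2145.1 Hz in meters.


Given values:
  c = 343 m/s, f = 2145.1 Hz
Formula: lambda = c / f
lambda = 343 / 2145.1
lambda = 0.1599

0.1599 m


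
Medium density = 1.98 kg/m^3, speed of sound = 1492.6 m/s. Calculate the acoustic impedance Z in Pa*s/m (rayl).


Given values:
  rho = 1.98 kg/m^3
  c = 1492.6 m/s
Formula: Z = rho * c
Z = 1.98 * 1492.6
Z = 2955.35

2955.35 rayl


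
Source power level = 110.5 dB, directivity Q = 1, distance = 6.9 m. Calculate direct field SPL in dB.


Given values:
  Lw = 110.5 dB, Q = 1, r = 6.9 m
Formula: SPL = Lw + 10 * log10(Q / (4 * pi * r^2))
Compute 4 * pi * r^2 = 4 * pi * 6.9^2 = 598.2849
Compute Q / denom = 1 / 598.2849 = 0.00167144
Compute 10 * log10(0.00167144) = -27.7691
SPL = 110.5 + (-27.7691) = 82.73

82.73 dB


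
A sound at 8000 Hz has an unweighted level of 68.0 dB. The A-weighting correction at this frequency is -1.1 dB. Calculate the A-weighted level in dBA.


Given values:
  SPL = 68.0 dB
  A-weighting at 8000 Hz = -1.1 dB
Formula: L_A = SPL + A_weight
L_A = 68.0 + (-1.1)
L_A = 66.9

66.9 dBA


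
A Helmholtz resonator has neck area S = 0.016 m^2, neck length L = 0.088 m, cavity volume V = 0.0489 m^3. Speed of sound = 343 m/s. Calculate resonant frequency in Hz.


Given values:
  S = 0.016 m^2, L = 0.088 m, V = 0.0489 m^3, c = 343 m/s
Formula: f = (c / (2*pi)) * sqrt(S / (V * L))
Compute V * L = 0.0489 * 0.088 = 0.0043032
Compute S / (V * L) = 0.016 / 0.0043032 = 3.7182
Compute sqrt(3.7182) = 1.928263
Compute c / (2*pi) = 343 / 6.283185 = 54.590148
f = 54.590148 * 1.928263 = 105.26

105.26 Hz


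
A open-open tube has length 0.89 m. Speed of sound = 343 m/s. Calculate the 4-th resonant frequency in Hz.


Given values:
  Tube type: open-open, L = 0.89 m, c = 343 m/s, n = 4
Formula: f_n = n * c / (2 * L)
Compute 2 * L = 2 * 0.89 = 1.78
f = 4 * 343 / 1.78
f = 770.79

770.79 Hz


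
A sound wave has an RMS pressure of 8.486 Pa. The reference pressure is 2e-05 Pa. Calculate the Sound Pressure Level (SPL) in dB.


Given values:
  p = 8.486 Pa
  p_ref = 2e-05 Pa
Formula: SPL = 20 * log10(p / p_ref)
Compute ratio: p / p_ref = 8.486 / 2e-05 = 424300
Compute log10: log10(424300) = 5.627673
Multiply: SPL = 20 * 5.627673 = 112.55

112.55 dB


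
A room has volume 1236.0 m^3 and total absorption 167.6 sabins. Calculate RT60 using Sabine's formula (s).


Given values:
  V = 1236.0 m^3
  A = 167.6 sabins
Formula: RT60 = 0.161 * V / A
Numerator: 0.161 * 1236.0 = 198.996
RT60 = 198.996 / 167.6 = 1.187

1.187 s


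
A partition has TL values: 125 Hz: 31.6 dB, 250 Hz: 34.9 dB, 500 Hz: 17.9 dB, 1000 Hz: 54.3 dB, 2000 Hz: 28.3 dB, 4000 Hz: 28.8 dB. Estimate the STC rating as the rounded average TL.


Given TL values at each frequency:
  125 Hz: 31.6 dB
  250 Hz: 34.9 dB
  500 Hz: 17.9 dB
  1000 Hz: 54.3 dB
  2000 Hz: 28.3 dB
  4000 Hz: 28.8 dB
Formula: STC ~ round(average of TL values)
Sum = 31.6 + 34.9 + 17.9 + 54.3 + 28.3 + 28.8 = 195.8
Average = 195.8 / 6 = 32.63
Rounded: 33

33


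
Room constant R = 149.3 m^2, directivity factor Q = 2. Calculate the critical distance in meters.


Given values:
  R = 149.3 m^2, Q = 2
Formula: d_c = 0.141 * sqrt(Q * R)
Compute Q * R = 2 * 149.3 = 298.6
Compute sqrt(298.6) = 17.28
d_c = 0.141 * 17.28 = 2.436

2.436 m


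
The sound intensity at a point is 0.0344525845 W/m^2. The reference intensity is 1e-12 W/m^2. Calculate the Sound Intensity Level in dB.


Given values:
  I = 0.0344525845 W/m^2
  I_ref = 1e-12 W/m^2
Formula: SIL = 10 * log10(I / I_ref)
Compute ratio: I / I_ref = 34452584500
Compute log10: log10(34452584500) = 10.537222
Multiply: SIL = 10 * 10.537222 = 105.37

105.37 dB


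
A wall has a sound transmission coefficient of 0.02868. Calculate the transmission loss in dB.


Given values:
  tau = 0.02868
Formula: TL = 10 * log10(1 / tau)
Compute 1 / tau = 1 / 0.02868 = 34.8675
Compute log10(34.8675) = 1.542421
TL = 10 * 1.542421 = 15.42

15.42 dB


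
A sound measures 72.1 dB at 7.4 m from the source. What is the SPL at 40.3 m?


Given values:
  SPL1 = 72.1 dB, r1 = 7.4 m, r2 = 40.3 m
Formula: SPL2 = SPL1 - 20 * log10(r2 / r1)
Compute ratio: r2 / r1 = 40.3 / 7.4 = 5.4459
Compute log10: log10(5.4459) = 0.73607
Compute drop: 20 * 0.73607 = 14.7214
SPL2 = 72.1 - 14.7214 = 57.38

57.38 dB


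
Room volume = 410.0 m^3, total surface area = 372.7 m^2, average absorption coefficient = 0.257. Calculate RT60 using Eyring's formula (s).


Given values:
  V = 410.0 m^3, S = 372.7 m^2, alpha = 0.257
Formula: RT60 = 0.161 * V / (-S * ln(1 - alpha))
Compute ln(1 - 0.257) = ln(0.743) = -0.297059
Denominator: -372.7 * -0.297059 = 110.7139
Numerator: 0.161 * 410.0 = 66.01
RT60 = 66.01 / 110.7139 = 0.596

0.596 s


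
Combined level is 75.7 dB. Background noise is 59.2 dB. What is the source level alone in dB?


Given values:
  L_total = 75.7 dB, L_bg = 59.2 dB
Formula: L_source = 10 * log10(10^(L_total/10) - 10^(L_bg/10))
Convert to linear:
  10^(75.7/10) = 37153522.9097
  10^(59.2/10) = 831763.7711
Difference: 37153522.9097 - 831763.7711 = 36321759.1386
L_source = 10 * log10(36321759.1386) = 75.6

75.6 dB


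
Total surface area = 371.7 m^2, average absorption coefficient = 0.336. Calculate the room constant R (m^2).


Given values:
  S = 371.7 m^2, alpha = 0.336
Formula: R = S * alpha / (1 - alpha)
Numerator: 371.7 * 0.336 = 124.8912
Denominator: 1 - 0.336 = 0.664
R = 124.8912 / 0.664 = 188.09

188.09 m^2


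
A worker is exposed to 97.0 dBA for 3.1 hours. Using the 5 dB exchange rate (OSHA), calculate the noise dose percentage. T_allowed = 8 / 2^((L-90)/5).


Given values:
  L = 97.0 dBA, T = 3.1 hours
Formula: T_allowed = 8 / 2^((L - 90) / 5)
Compute exponent: (97.0 - 90) / 5 = 1.4
Compute 2^(1.4) = 2.639016
T_allowed = 8 / 2.639016 = 3.031433 hours
Dose = (T / T_allowed) * 100
Dose = (3.1 / 3.031433) * 100 = 102.26

102.26 %


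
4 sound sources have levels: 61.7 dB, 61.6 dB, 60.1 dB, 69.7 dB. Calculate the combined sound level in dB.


Formula: L_total = 10 * log10( sum(10^(Li/10)) )
  Source 1: 10^(61.7/10) = 1479108.3882
  Source 2: 10^(61.6/10) = 1445439.7707
  Source 3: 10^(60.1/10) = 1023292.9923
  Source 4: 10^(69.7/10) = 9332543.008
Sum of linear values = 13280384.1592
L_total = 10 * log10(13280384.1592) = 71.23

71.23 dB


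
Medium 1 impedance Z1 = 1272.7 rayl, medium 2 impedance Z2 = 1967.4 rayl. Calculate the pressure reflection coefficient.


Given values:
  Z1 = 1272.7 rayl, Z2 = 1967.4 rayl
Formula: R = (Z2 - Z1) / (Z2 + Z1)
Numerator: Z2 - Z1 = 1967.4 - 1272.7 = 694.7
Denominator: Z2 + Z1 = 1967.4 + 1272.7 = 3240.1
R = 694.7 / 3240.1 = 0.2144

0.2144


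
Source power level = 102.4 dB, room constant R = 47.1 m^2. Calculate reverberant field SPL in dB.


Given values:
  Lw = 102.4 dB, R = 47.1 m^2
Formula: SPL = Lw + 10 * log10(4 / R)
Compute 4 / R = 4 / 47.1 = 0.084926
Compute 10 * log10(0.084926) = -10.7096
SPL = 102.4 + (-10.7096) = 91.69

91.69 dB


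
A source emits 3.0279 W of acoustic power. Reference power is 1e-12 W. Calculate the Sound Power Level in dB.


Given values:
  W = 3.0279 W
  W_ref = 1e-12 W
Formula: SWL = 10 * log10(W / W_ref)
Compute ratio: W / W_ref = 3027900000000
Compute log10: log10(3027900000000) = 12.481142
Multiply: SWL = 10 * 12.481142 = 124.81

124.81 dB


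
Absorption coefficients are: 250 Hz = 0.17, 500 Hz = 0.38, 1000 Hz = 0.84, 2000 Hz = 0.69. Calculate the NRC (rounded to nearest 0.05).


Given values:
  a_250 = 0.17, a_500 = 0.38
  a_1000 = 0.84, a_2000 = 0.69
Formula: NRC = (a250 + a500 + a1000 + a2000) / 4
Sum = 0.17 + 0.38 + 0.84 + 0.69 = 2.08
NRC = 2.08 / 4 = 0.52
Rounded to nearest 0.05: 0.5

0.5


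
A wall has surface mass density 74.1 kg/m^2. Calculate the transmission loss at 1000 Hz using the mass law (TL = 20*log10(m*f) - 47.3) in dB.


Given values:
  m = 74.1 kg/m^2, f = 1000 Hz
Formula: TL = 20 * log10(m * f) - 47.3
Compute m * f = 74.1 * 1000 = 74100.0
Compute log10(74100.0) = 4.869818
Compute 20 * 4.869818 = 97.3964
TL = 97.3964 - 47.3 = 50.1

50.1 dB


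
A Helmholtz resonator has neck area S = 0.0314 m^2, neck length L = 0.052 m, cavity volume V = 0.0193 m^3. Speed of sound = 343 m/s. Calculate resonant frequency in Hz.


Given values:
  S = 0.0314 m^2, L = 0.052 m, V = 0.0193 m^3, c = 343 m/s
Formula: f = (c / (2*pi)) * sqrt(S / (V * L))
Compute V * L = 0.0193 * 0.052 = 0.0010036
Compute S / (V * L) = 0.0314 / 0.0010036 = 31.2874
Compute sqrt(31.2874) = 5.593514
Compute c / (2*pi) = 343 / 6.283185 = 54.590148
f = 54.590148 * 5.593514 = 305.35

305.35 Hz
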